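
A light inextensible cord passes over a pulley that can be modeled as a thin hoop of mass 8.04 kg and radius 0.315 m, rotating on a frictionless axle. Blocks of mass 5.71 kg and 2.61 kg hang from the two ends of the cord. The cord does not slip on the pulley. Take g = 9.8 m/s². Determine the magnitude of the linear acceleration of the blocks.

a ≈ 1.86 m/s²

I = MR² = (8.04)(0.315)² = 0.7978 kg·m².
Heavier block: m₁g − T₁ = m₁a. Lighter block: T₂ − m₂g = m₂a.
Pulley: (T₁ − T₂)R = Iα = I(a/R), so T₁ − T₂ = (I/R²)a = 1·M_p a = 8.040·a.
Adding the three: (m₁ − m₂)g = (m₁ + m₂ + 8.040)a, so a = (5.71 − 2.61)(9.8)/(5.71 + 2.61 + 8.040) = 1.857 m/s².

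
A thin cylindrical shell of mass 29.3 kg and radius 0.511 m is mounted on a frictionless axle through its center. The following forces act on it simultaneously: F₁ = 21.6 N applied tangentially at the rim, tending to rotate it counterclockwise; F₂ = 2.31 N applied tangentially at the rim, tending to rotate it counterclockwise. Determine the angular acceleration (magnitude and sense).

α ≈ 1.60 rad/s², counterclockwise

I = MR² = (29.3)(0.511)² = 7.651 kg·m².
Taking counterclockwise as positive: τ₁ = +(21.6)(0.511) = +11.04 N·m; τ₂ = +(2.31)(0.511) = +1.180 N·m.
Net torque τ = 12.22 N·m.
α = τ/I = 12.22/7.651 = 1.597 rad/s².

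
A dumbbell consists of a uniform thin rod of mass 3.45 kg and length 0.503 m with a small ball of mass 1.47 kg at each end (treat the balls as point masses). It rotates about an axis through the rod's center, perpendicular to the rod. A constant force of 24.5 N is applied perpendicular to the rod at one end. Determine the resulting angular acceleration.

α ≈ 23.8 rad/s²

I_rod = (1/12)ML² = (1/12)(3.45)(0.503)² = 0.07274 kg·m².
I_balls = 2·m·(L/2)² = 2(1.47)(0.2515)² = 0.1860 kg·m².
Total I = 0.2587 kg·m².
τ = F·(L/2) = (24.5)(0.252) = 6.162 N·m.
α = τ/I = 6.162/0.2587 = 23.82 rad/s².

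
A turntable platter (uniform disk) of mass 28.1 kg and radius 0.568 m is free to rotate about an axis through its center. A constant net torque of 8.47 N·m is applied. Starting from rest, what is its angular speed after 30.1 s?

ω ≈ 56.2 rad/s

I = ½MR² = (1/2)(28.1)(0.568)² = 4.533 kg·m².
α = τ/I = 8.47/4.533 = 1.869 rad/s².
ω = ω₀ + αt = 0 + (1.869)(30.1) = 56.24 rad/s.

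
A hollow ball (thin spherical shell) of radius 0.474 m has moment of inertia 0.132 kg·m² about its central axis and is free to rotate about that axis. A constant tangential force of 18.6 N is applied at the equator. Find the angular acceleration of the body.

α ≈ 66.8 rad/s²

τ = F R = (18.6)(0.474) = 8.816 N·m.
From τ = Iα: α = 8.816/0.1320 = 66.79 rad/s².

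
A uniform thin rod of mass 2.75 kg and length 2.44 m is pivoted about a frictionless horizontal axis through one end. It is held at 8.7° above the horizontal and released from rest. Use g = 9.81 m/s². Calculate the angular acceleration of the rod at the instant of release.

About the pivot, I = (1/3)ML² = (1/3)(2.75)(2.44)² = 5.457 kg·m².
The weight acts at the center, a distance L/2 = 1.220 m from the pivot; τ = Mg(L/2) cos 8.7° = 32.53 N·m.
α = τ/I = 32.53/5.457 = 5.961 rad/s².
(Equivalently α = (3g/(2L)) cos 8.7° = 5.961 rad/s².)

α ≈ 5.96 rad/s²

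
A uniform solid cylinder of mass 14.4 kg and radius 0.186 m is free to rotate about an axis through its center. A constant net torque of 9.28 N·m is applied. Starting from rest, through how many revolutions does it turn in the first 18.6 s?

≈ 1030 revolutions

I = ½MR² = (1/2)(14.4)(0.186)² = 0.2491 kg·m².
α = τ/I = 9.28/0.2491 = 37.26 rad/s².
θ = ½αt² = ½(37.26)(18.6)² = 6444 rad.
Revolutions = θ/(2π) = 1026.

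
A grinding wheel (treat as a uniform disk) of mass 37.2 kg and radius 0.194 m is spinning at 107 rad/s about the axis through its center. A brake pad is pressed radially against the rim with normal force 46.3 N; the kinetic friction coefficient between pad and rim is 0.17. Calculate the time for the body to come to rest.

I = ½MR² = (1/2)(37.2)(0.194)² = 0.7000 kg·m².
Friction force f = μN = (0.17)(46.3) = 7.871 N at the rim; torque magnitude τ = fR = 1.527 N·m, opposing ω.
|α| = τ/I = 1.527/0.7000 = 2.181 rad/s² (deceleration).
0 = ω₀ − |α|t ⇒ t = ω₀/|α| = 107/2.181 = 49.05 s.

t ≈ 49.1 s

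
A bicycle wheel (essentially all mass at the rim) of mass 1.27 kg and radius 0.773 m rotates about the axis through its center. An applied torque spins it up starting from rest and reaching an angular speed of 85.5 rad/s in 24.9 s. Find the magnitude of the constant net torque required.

I = MR² = (1.27)(0.773)² = 0.7589 kg·m².
α = Δω/Δt = (85.5 − 0)/24.9 = 3.434 rad/s².
τ = Iα = (0.7589)(3.434) = 2.606 N·m.

τ ≈ 2.61 N·m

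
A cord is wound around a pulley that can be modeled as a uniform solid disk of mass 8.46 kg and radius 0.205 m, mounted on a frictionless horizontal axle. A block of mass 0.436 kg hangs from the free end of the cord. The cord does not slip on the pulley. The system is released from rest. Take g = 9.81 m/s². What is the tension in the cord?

I = ½MR² = (1/2)(8.46)(0.205)² = 0.1778 kg·m².
Block: mg − T = ma. Pulley: TR = Iα. No-slip: a = αR, so T = (I/R²)a = 4.230·a.
Then mg = (m + 4.230)a, so a = (0.436)(9.81)/(0.436 + 4.230) = 0.9167 m/s².
T = 4.230·a = 3.877 N.

T ≈ 3.88 N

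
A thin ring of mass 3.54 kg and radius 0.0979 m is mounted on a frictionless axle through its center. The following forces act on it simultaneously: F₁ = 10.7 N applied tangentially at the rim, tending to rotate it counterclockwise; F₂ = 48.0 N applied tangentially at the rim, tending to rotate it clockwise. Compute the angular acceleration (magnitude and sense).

α ≈ 108 rad/s², clockwise

I = MR² = (3.54)(0.0979)² = 0.03393 kg·m².
Taking counterclockwise as positive: τ₁ = +(10.7)(0.0979) = +1.048 N·m; τ₂ = −(48.0)(0.0979) = −4.699 N·m.
Net torque τ = -3.652 N·m.
α = τ/I = -3.652/0.03393 = -107.6 rad/s².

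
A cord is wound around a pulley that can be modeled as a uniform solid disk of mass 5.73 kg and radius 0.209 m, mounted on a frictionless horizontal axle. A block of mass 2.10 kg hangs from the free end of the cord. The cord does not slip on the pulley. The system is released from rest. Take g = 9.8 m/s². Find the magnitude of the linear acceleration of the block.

I = ½MR² = (1/2)(5.73)(0.209)² = 0.1251 kg·m².
Block: mg − T = ma. Pulley: TR = Iα. No-slip: a = αR, so T = (I/R²)a = 2.865·a.
Then mg = (m + 2.865)a, so a = (2.10)(9.8)/(2.10 + 2.865) = 4.145 m/s².

a ≈ 4.15 m/s²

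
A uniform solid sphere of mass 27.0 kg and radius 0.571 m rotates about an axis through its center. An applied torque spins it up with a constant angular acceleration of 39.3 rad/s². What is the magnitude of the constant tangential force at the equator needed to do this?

F ≈ 242 N

I = (2/5)MR² = (2/5)(27.0)(0.571)² = 3.521 kg·m².
The required torque is τ = Iα = (3.521)(39.30) = 138.4 N·m.
A tangential force at the equator gives τ = FR, so F = τ/R = 138.4/0.571 = 242.4 N.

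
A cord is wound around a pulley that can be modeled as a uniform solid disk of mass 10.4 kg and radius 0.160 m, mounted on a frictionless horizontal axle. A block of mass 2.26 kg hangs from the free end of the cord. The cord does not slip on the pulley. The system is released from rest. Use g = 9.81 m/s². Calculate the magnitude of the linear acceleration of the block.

a ≈ 2.97 m/s²

I = ½MR² = (1/2)(10.4)(0.160)² = 0.1331 kg·m².
Block: mg − T = ma. Pulley: TR = Iα. No-slip: a = αR, so T = (I/R²)a = 5.200·a.
Then mg = (m + 5.200)a, so a = (2.26)(9.81)/(2.26 + 5.200) = 2.972 m/s².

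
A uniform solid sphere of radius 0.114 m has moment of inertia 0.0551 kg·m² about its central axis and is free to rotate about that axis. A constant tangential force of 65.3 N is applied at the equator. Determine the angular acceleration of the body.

α ≈ 135 rad/s²

τ = F R = (65.3)(0.114) = 7.444 N·m.
From τ = Iα: α = 7.444/0.05510 = 135.1 rad/s².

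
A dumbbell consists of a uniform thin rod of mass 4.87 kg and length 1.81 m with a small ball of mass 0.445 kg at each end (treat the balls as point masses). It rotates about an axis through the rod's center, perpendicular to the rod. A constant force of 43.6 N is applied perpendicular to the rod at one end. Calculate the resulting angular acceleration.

α ≈ 19.2 rad/s²

I_rod = (1/12)ML² = (1/12)(4.87)(1.81)² = 1.330 kg·m².
I_balls = 2·m·(L/2)² = 2(0.445)(0.9050)² = 0.7289 kg·m².
Total I = 2.058 kg·m².
τ = F·(L/2) = (43.6)(0.905) = 39.46 N·m.
α = τ/I = 39.46/2.058 = 19.17 rad/s².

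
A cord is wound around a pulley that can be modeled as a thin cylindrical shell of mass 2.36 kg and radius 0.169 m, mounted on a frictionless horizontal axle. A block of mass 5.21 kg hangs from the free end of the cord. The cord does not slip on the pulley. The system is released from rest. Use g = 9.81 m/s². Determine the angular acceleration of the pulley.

I = MR² = (2.36)(0.169)² = 0.06740 kg·m².
Block: mg − T = ma. Pulley: TR = Iα. No-slip: a = αR, so T = (I/R²)a = 2.360·a.
Then mg = (m + 2.360)a, so a = (5.21)(9.81)/(5.21 + 2.360) = 6.752 m/s².
α = a/R = 6.752/0.169 = 39.95 rad/s².

α ≈ 40.0 rad/s²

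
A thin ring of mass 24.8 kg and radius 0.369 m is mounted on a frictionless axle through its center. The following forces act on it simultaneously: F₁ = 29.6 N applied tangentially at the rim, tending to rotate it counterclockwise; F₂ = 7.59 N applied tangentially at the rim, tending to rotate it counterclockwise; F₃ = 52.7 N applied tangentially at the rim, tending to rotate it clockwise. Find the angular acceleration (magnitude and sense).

α ≈ 1.69 rad/s², clockwise

I = MR² = (24.8)(0.369)² = 3.377 kg·m².
Taking counterclockwise as positive: τ₁ = +(29.6)(0.369) = +10.92 N·m; τ₂ = +(7.59)(0.369) = +2.801 N·m; τ₃ = −(52.7)(0.369) = −19.45 N·m.
Net torque τ = -5.723 N·m.
α = τ/I = -5.723/3.377 = -1.695 rad/s².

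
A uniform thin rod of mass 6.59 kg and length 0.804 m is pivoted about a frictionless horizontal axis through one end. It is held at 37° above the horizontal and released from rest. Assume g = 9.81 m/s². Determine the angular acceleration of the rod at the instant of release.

α ≈ 14.6 rad/s²

About the pivot, I = (1/3)ML² = (1/3)(6.59)(0.804)² = 1.420 kg·m².
The weight acts at the center, a distance L/2 = 0.4020 m from the pivot; τ = Mg(L/2) cos 37° = 20.76 N·m.
α = τ/I = 20.76/1.420 = 14.62 rad/s².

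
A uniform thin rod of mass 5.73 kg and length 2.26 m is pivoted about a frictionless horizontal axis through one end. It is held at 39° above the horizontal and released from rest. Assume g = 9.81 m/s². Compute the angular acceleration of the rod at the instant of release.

About the pivot, I = (1/3)ML² = (1/3)(5.73)(2.26)² = 9.756 kg·m².
The weight acts at the center, a distance L/2 = 1.130 m from the pivot; τ = Mg(L/2) cos 39° = 49.36 N·m.
α = τ/I = 49.36/9.756 = 5.060 rad/s².

α ≈ 5.06 rad/s²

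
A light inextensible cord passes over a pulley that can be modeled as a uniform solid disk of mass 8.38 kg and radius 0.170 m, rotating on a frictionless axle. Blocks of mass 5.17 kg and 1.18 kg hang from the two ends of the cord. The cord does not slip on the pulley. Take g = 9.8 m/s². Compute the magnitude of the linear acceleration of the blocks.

a ≈ 3.71 m/s²

I = ½MR² = (1/2)(8.38)(0.170)² = 0.1211 kg·m².
Heavier block: m₁g − T₁ = m₁a. Lighter block: T₂ − m₂g = m₂a.
Pulley: (T₁ − T₂)R = Iα = I(a/R), so T₁ − T₂ = (I/R²)a = (1/2)M_p a = 4.190·a.
Adding the three: (m₁ − m₂)g = (m₁ + m₂ + 4.190)a, so a = (5.17 − 1.18)(9.8)/(5.17 + 1.18 + 4.190) = 3.710 m/s².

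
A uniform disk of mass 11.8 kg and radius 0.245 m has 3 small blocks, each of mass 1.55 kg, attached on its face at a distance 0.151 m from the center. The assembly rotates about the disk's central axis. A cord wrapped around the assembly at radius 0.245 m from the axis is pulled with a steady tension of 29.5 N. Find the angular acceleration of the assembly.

I_disk = ½MR² = ½(11.8)(0.245)² = 0.3541 kg·m².
I_blocks = 3·m·r² = 3(1.55)(0.151)² = 0.1060 kg·m².
Total I = 0.4602 kg·m².
τ = F r = (29.5)(0.245) = 7.228 N·m.
α = τ/I = 7.228/0.4602 = 15.71 rad/s².

α ≈ 15.7 rad/s²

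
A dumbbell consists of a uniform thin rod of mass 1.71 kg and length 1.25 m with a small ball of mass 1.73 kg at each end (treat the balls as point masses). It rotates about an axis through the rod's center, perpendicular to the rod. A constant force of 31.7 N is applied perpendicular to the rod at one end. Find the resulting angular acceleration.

α ≈ 12.6 rad/s²

I_rod = (1/12)ML² = (1/12)(1.71)(1.25)² = 0.2227 kg·m².
I_balls = 2·m·(L/2)² = 2(1.73)(0.6250)² = 1.352 kg·m².
Total I = 1.574 kg·m².
τ = F·(L/2) = (31.7)(0.625) = 19.81 N·m.
α = τ/I = 19.81/1.574 = 12.59 rad/s².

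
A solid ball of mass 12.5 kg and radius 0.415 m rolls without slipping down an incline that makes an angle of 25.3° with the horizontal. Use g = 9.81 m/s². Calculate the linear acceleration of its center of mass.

a ≈ 2.99 m/s²

Translation along the incline: Mg sinθ − f = Ma.
Rotation about the center: fR = Iα with I = (2/5)MR². No-slip gives a = αR, so f = (I/R²)a = (2/5)M a.
Substituting: Mg sinθ = (1 + 0.4000)Ma, so a = g sinθ/(1 + 0.4000) = (9.81) sin 25.3° / 1.400 = 2.995 m/s².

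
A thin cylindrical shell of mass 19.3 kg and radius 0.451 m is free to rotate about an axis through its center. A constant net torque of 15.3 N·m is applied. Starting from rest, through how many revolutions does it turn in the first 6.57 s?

I = MR² = (19.3)(0.451)² = 3.926 kg·m².
α = τ/I = 15.3/3.926 = 3.897 rad/s².
θ = ½αt² = ½(3.897)(6.57)² = 84.12 rad.
Revolutions = θ/(2π) = 13.39.

≈ 13.4 revolutions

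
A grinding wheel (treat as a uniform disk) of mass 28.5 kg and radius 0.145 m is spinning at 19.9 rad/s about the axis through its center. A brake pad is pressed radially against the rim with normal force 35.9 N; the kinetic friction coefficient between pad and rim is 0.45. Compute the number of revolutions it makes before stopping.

≈ 4.03 revolutions

I = ½MR² = (1/2)(28.5)(0.145)² = 0.2996 kg·m².
Friction force f = μN = (0.45)(35.9) = 16.16 N at the rim; torque magnitude τ = fR = 2.342 N·m, opposing ω.
|α| = τ/I = 2.342/0.2996 = 7.819 rad/s² (deceleration).
ω² = ω₀² − 2|α|θ with ω = 0 ⇒ θ = ω₀²/(2|α|) = 25.33 rad = 4.031 rev.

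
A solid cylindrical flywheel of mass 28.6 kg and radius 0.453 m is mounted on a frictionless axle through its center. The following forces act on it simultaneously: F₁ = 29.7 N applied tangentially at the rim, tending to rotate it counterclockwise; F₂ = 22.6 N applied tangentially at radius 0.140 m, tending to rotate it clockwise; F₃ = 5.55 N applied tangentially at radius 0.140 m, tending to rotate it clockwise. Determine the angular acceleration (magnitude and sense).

α ≈ 3.24 rad/s², counterclockwise

I = ½MR² = (1/2)(28.6)(0.453)² = 2.934 kg·m².
Taking counterclockwise as positive: τ₁ = +(29.7)(0.453) = +13.45 N·m; τ₂ = −(22.6)(0.140) = −3.164 N·m; τ₃ = −(5.55)(0.140) = −0.7770 N·m.
Net torque τ = 9.513 N·m.
α = τ/I = 9.513/2.934 = 3.242 rad/s².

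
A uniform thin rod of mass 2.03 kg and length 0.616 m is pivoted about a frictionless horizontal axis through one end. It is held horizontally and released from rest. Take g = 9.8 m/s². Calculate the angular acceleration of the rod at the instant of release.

α ≈ 23.9 rad/s²

About the pivot, I = (1/3)ML² = (1/3)(2.03)(0.616)² = 0.2568 kg·m².
The weight acts at the center, a distance L/2 = 0.3080 m from the pivot; τ = Mg(L/2) = 6.127 N·m.
α = τ/I = 6.127/0.2568 = 23.86 rad/s².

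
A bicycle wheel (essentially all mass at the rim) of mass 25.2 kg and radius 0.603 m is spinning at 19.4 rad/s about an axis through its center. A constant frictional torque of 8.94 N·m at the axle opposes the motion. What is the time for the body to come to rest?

t ≈ 19.9 s

I = MR² = (25.2)(0.603)² = 9.163 kg·m².
The net torque has magnitude 8.94 N·m, opposing ω.
|α| = τ/I = 8.940/9.163 = 0.9757 rad/s² (deceleration).
0 = ω₀ − |α|t ⇒ t = ω₀/|α| = 19.4/0.9757 = 19.88 s.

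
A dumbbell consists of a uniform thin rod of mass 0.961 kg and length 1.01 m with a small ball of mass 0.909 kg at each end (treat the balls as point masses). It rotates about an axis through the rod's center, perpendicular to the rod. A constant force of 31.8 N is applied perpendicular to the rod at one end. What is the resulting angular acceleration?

I_rod = (1/12)ML² = (1/12)(0.961)(1.01)² = 0.08169 kg·m².
I_balls = 2·m·(L/2)² = 2(0.909)(0.5050)² = 0.4636 kg·m².
Total I = 0.5453 kg·m².
τ = F·(L/2) = (31.8)(0.505) = 16.06 N·m.
α = τ/I = 16.06/0.5453 = 29.45 rad/s².

α ≈ 29.4 rad/s²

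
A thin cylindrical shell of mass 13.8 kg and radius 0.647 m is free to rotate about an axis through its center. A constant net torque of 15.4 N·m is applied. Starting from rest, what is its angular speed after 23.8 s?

ω ≈ 63.4 rad/s

I = MR² = (13.8)(0.647)² = 5.777 kg·m².
α = τ/I = 15.4/5.777 = 2.666 rad/s².
ω = ω₀ + αt = 0 + (2.666)(23.8) = 63.45 rad/s.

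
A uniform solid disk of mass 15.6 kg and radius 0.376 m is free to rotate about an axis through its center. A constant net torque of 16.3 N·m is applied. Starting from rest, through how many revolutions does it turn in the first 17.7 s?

≈ 369 revolutions

I = ½MR² = (1/2)(15.6)(0.376)² = 1.103 kg·m².
α = τ/I = 16.3/1.103 = 14.78 rad/s².
θ = ½αt² = ½(14.78)(17.7)² = 2315 rad.
Revolutions = θ/(2π) = 368.5.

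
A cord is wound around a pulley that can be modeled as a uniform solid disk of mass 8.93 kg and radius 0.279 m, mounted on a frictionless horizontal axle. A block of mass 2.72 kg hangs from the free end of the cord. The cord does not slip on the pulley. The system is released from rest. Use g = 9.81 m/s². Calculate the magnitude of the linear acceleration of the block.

a ≈ 3.71 m/s²

I = ½MR² = (1/2)(8.93)(0.279)² = 0.3476 kg·m².
Block: mg − T = ma. Pulley: TR = Iα. No-slip: a = αR, so T = (I/R²)a = 4.465·a.
Then mg = (m + 4.465)a, so a = (2.72)(9.81)/(2.72 + 4.465) = 3.714 m/s².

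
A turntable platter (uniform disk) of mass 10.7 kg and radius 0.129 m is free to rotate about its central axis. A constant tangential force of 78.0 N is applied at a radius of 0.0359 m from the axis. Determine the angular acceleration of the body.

I = ½MR² = (1/2)(10.7)(0.129)² = 0.08903 kg·m².
τ = F·r = (78.0)(0.0359) = 2.800 N·m.
Newton's second law for rotation, τ = Iα, gives α = τ/I = 2.800/0.08903 = 31.45 rad/s².

α ≈ 31.5 rad/s²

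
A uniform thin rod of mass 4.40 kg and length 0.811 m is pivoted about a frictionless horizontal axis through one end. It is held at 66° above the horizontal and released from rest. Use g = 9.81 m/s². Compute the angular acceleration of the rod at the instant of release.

α ≈ 7.38 rad/s²

About the pivot, I = (1/3)ML² = (1/3)(4.40)(0.811)² = 0.9647 kg·m².
The weight acts at the center, a distance L/2 = 0.4055 m from the pivot; τ = Mg(L/2) cos 66° = 7.119 N·m.
α = τ/I = 7.119/0.9647 = 7.380 rad/s².
(Equivalently α = (3g/(2L)) cos 66° = 7.380 rad/s².)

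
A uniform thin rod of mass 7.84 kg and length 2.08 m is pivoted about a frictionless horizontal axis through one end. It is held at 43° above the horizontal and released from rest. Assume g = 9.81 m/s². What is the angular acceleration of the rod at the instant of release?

About the pivot, I = (1/3)ML² = (1/3)(7.84)(2.08)² = 11.31 kg·m².
The weight acts at the center, a distance L/2 = 1.040 m from the pivot; τ = Mg(L/2) cos 43° = 58.50 N·m.
α = τ/I = 58.50/11.31 = 5.174 rad/s².

α ≈ 5.17 rad/s²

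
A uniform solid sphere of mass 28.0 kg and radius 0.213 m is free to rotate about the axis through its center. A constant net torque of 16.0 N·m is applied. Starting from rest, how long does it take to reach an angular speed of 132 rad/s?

t ≈ 4.19 s

I = (2/5)MR² = (2/5)(28.0)(0.213)² = 0.5081 kg·m².
α = τ/I = 16.0/0.5081 = 31.49 rad/s².
ω = αt ⇒ t = ω/α = 132/31.49 = 4.192 s.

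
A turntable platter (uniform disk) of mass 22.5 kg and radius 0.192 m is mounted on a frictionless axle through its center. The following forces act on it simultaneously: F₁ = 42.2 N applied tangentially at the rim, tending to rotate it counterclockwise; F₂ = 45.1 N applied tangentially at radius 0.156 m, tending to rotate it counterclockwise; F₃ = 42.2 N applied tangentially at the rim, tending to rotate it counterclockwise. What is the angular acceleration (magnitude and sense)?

α ≈ 56.0 rad/s², counterclockwise

I = ½MR² = (1/2)(22.5)(0.192)² = 0.4147 kg·m².
Taking counterclockwise as positive: τ₁ = +(42.2)(0.192) = +8.102 N·m; τ₂ = +(45.1)(0.156) = +7.036 N·m; τ₃ = +(42.2)(0.192) = +8.102 N·m.
Net torque τ = 23.24 N·m.
α = τ/I = 23.24/0.4147 = 56.04 rad/s².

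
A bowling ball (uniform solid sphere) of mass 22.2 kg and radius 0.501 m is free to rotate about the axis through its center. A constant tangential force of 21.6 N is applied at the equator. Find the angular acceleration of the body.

α ≈ 4.86 rad/s²

I = (2/5)MR² = (2/5)(22.2)(0.501)² = 2.229 kg·m².
τ = F R = (21.6)(0.501) = 10.82 N·m.
From τ = Iα: α = 10.82/2.229 = 4.855 rad/s².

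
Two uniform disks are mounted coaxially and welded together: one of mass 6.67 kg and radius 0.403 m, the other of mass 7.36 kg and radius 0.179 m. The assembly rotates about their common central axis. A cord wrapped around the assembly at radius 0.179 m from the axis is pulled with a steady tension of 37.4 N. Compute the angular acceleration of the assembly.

α ≈ 10.2 rad/s²

I = ½M₁R₁² + ½M₂R₂² = ½(6.67)(0.403)² + ½(7.36)(0.179)² = 0.6595 kg·m².
τ = F r = (37.4)(0.179) = 6.695 N·m.
α = τ/I = 6.695/0.6595 = 10.15 rad/s².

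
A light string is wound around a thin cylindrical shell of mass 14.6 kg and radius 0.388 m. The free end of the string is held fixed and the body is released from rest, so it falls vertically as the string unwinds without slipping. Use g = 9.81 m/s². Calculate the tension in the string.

Translation: Mg − T = Ma. Rotation about the center: TR = Iα with I = MR².
With a = αR: T = (I/R²)a = M a, so Mg = (1 + 1.000)Ma.
a = g/(1 + 1.000) = 9.81/2.000 = 4.905 m/s².
T = 1.000·M·a = (1.000)(14.6)(4.905) = 71.61 N.

T ≈ 71.6 N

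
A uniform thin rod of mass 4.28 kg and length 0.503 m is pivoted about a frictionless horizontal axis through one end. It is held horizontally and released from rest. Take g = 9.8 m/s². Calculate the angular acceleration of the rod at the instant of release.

About the pivot, I = (1/3)ML² = (1/3)(4.28)(0.503)² = 0.3610 kg·m².
The weight acts at the center, a distance L/2 = 0.2515 m from the pivot; τ = Mg(L/2) = 10.55 N·m.
α = τ/I = 10.55/0.3610 = 29.22 rad/s².

α ≈ 29.2 rad/s²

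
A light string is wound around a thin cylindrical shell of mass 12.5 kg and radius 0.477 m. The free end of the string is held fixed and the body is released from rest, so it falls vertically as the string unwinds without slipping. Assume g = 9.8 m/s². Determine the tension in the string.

T ≈ 61.3 N

Translation: Mg − T = Ma. Rotation about the center: TR = Iα with I = MR².
With a = αR: T = (I/R²)a = M a, so Mg = (1 + 1.000)Ma.
a = g/(1 + 1.000) = 9.8/2.000 = 4.900 m/s².
T = 1.000·M·a = (1.000)(12.5)(4.900) = 61.25 N.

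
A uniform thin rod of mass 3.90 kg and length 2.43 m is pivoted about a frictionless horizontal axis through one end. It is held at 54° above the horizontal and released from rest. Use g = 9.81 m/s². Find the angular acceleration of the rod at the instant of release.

α ≈ 3.56 rad/s²

About the pivot, I = (1/3)ML² = (1/3)(3.90)(2.43)² = 7.676 kg·m².
The weight acts at the center, a distance L/2 = 1.215 m from the pivot; τ = Mg(L/2) cos 54° = 27.32 N·m.
α = τ/I = 27.32/7.676 = 3.559 rad/s².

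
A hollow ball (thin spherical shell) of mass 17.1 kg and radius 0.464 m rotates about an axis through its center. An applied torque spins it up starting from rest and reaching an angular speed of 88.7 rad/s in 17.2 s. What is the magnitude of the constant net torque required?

τ ≈ 12.7 N·m

I = (2/3)MR² = (2/3)(17.1)(0.464)² = 2.454 kg·m².
α = Δω/Δt = (88.7 − 0)/17.2 = 5.157 rad/s².
τ = Iα = (2.454)(5.157) = 12.66 N·m.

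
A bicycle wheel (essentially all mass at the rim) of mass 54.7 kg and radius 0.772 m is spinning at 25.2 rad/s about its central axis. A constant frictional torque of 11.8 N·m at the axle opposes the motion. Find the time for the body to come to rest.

I = MR² = (54.7)(0.772)² = 32.60 kg·m².
The net torque has magnitude 11.8 N·m, opposing ω.
|α| = τ/I = 11.80/32.60 = 0.3620 rad/s² (deceleration).
0 = ω₀ − |α|t ⇒ t = ω₀/|α| = 25.2/0.3620 = 69.62 s.

t ≈ 69.6 s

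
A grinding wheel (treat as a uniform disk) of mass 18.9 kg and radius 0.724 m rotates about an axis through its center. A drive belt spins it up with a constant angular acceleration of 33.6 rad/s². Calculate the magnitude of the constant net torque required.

I = ½MR² = (1/2)(18.9)(0.724)² = 4.953 kg·m².
τ = Iα = (4.953)(33.60) = 166.4 N·m.

τ ≈ 166 N·m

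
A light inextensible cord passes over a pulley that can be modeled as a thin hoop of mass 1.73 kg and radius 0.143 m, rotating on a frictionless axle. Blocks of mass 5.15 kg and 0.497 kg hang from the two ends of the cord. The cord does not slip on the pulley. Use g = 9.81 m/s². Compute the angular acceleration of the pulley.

I = MR² = (1.73)(0.143)² = 0.03538 kg·m².
Heavier block: m₁g − T₁ = m₁a. Lighter block: T₂ − m₂g = m₂a.
Pulley: (T₁ − T₂)R = Iα = I(a/R), so T₁ − T₂ = (I/R²)a = 1·M_p a = 1.730·a.
Adding the three: (m₁ − m₂)g = (m₁ + m₂ + 1.730)a, so a = (5.15 − 0.497)(9.81)/(5.15 + 0.497 + 1.730) = 6.188 m/s².
α = a/R = 6.188/0.143 = 43.27 rad/s².

α ≈ 43.3 rad/s²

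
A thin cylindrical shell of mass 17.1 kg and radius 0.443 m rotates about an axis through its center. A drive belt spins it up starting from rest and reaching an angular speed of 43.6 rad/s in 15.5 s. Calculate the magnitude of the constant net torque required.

I = MR² = (17.1)(0.443)² = 3.356 kg·m².
α = Δω/Δt = (43.6 − 0)/15.5 = 2.813 rad/s².
τ = Iα = (3.356)(2.813) = 9.440 N·m.

τ ≈ 9.44 N·m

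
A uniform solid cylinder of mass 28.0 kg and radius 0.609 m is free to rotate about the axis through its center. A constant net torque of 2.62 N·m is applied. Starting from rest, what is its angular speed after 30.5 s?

I = ½MR² = (1/2)(28.0)(0.609)² = 5.192 kg·m².
α = τ/I = 2.62/5.192 = 0.5046 rad/s².
ω = ω₀ + αt = 0 + (0.5046)(30.5) = 15.39 rad/s.

ω ≈ 15.4 rad/s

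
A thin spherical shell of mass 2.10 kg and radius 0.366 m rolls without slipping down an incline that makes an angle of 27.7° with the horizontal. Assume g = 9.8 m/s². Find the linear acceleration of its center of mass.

Translation along the incline: Mg sinθ − f = Ma.
Rotation about the center: fR = Iα with I = (2/3)MR². No-slip gives a = αR, so f = (I/R²)a = (2/3)M a.
Substituting: Mg sinθ = (1 + 0.6667)Ma, so a = g sinθ/(1 + 0.6667) = (9.8) sin 27.7° / 1.667 = 2.733 m/s².

a ≈ 2.73 m/s²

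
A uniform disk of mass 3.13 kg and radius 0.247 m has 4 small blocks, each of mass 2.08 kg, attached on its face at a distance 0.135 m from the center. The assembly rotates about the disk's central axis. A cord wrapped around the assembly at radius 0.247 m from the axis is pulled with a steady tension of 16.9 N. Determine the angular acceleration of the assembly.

I_disk = ½MR² = ½(3.13)(0.247)² = 0.09548 kg·m².
I_blocks = 4·m·r² = 4(2.08)(0.135)² = 0.1516 kg·m².
Total I = 0.2471 kg·m².
τ = F r = (16.9)(0.247) = 4.174 N·m.
α = τ/I = 4.174/0.2471 = 16.89 rad/s².

α ≈ 16.9 rad/s²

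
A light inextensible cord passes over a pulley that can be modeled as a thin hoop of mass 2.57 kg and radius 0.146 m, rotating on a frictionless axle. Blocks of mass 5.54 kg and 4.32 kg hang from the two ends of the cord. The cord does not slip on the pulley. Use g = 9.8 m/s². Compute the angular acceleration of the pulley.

I = MR² = (2.57)(0.146)² = 0.05478 kg·m².
Heavier block: m₁g − T₁ = m₁a. Lighter block: T₂ − m₂g = m₂a.
Pulley: (T₁ − T₂)R = Iα = I(a/R), so T₁ − T₂ = (I/R²)a = 1·M_p a = 2.570·a.
Adding the three: (m₁ − m₂)g = (m₁ + m₂ + 2.570)a, so a = (5.54 − 4.32)(9.8)/(5.54 + 4.32 + 2.570) = 0.9619 m/s².
α = a/R = 0.9619/0.146 = 6.588 rad/s².

α ≈ 6.59 rad/s²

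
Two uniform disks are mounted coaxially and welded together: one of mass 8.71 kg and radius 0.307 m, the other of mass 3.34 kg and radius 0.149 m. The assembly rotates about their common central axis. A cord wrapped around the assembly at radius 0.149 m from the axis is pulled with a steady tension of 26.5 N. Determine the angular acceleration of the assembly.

α ≈ 8.82 rad/s²

I = ½M₁R₁² + ½M₂R₂² = ½(8.71)(0.307)² + ½(3.34)(0.149)² = 0.4475 kg·m².
τ = F r = (26.5)(0.149) = 3.948 N·m.
α = τ/I = 3.948/0.4475 = 8.823 rad/s².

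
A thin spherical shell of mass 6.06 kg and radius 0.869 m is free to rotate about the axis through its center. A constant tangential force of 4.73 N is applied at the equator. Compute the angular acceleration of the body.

α ≈ 1.35 rad/s²

I = (2/3)MR² = (2/3)(6.06)(0.869)² = 3.051 kg·m².
τ = F R = (4.73)(0.869) = 4.110 N·m.
From τ = Iα: α = 4.110/3.051 = 1.347 rad/s².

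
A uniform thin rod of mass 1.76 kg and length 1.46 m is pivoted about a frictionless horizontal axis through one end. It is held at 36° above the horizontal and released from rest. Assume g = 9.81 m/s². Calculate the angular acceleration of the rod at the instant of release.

α ≈ 8.15 rad/s²

About the pivot, I = (1/3)ML² = (1/3)(1.76)(1.46)² = 1.251 kg·m².
The weight acts at the center, a distance L/2 = 0.7300 m from the pivot; τ = Mg(L/2) cos 36° = 10.20 N·m.
α = τ/I = 10.20/1.251 = 8.154 rad/s².
(Equivalently α = (3g/(2L)) cos 36° = 8.154 rad/s².)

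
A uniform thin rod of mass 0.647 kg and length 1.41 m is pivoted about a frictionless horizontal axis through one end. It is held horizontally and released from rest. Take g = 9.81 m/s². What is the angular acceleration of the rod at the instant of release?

About the pivot, I = (1/3)ML² = (1/3)(0.647)(1.41)² = 0.4288 kg·m².
The weight acts at the center, a distance L/2 = 0.7050 m from the pivot; τ = Mg(L/2) = 4.475 N·m.
α = τ/I = 4.475/0.4288 = 10.44 rad/s².

α ≈ 10.4 rad/s²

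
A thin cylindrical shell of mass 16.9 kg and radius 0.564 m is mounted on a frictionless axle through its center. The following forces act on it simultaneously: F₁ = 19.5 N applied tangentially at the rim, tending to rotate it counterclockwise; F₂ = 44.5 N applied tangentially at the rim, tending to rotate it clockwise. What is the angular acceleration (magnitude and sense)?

I = MR² = (16.9)(0.564)² = 5.376 kg·m².
Taking counterclockwise as positive: τ₁ = +(19.5)(0.564) = +11.00 N·m; τ₂ = −(44.5)(0.564) = −25.10 N·m.
Net torque τ = -14.10 N·m.
α = τ/I = -14.10/5.376 = -2.623 rad/s².

α ≈ 2.62 rad/s², clockwise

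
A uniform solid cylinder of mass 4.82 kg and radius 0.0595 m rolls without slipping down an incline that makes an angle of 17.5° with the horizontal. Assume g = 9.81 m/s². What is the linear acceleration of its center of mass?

a ≈ 1.97 m/s²

Translation along the incline: Mg sinθ − f = Ma.
Rotation about the center: fR = Iα with I = ½MR². No-slip gives a = αR, so f = (I/R²)a = (1/2)M a.
Substituting: Mg sinθ = (1 + 0.5000)Ma, so a = g sinθ/(1 + 0.5000) = (9.81) sin 17.5° / 1.500 = 1.967 m/s².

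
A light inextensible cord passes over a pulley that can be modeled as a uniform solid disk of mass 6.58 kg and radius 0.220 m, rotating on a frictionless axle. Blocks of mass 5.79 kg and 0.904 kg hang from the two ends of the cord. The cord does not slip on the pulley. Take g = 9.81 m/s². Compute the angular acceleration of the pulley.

I = ½MR² = (1/2)(6.58)(0.220)² = 0.1592 kg·m².
Heavier block: m₁g − T₁ = m₁a. Lighter block: T₂ − m₂g = m₂a.
Pulley: (T₁ − T₂)R = Iα = I(a/R), so T₁ − T₂ = (I/R²)a = (1/2)M_p a = 3.290·a.
Adding the three: (m₁ − m₂)g = (m₁ + m₂ + 3.290)a, so a = (5.79 − 0.904)(9.81)/(5.79 + 0.904 + 3.290) = 4.801 m/s².
α = a/R = 4.801/0.220 = 21.82 rad/s².

α ≈ 21.8 rad/s²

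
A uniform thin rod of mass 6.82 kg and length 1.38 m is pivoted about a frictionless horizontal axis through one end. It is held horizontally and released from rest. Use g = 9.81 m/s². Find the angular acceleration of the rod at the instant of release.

α ≈ 10.7 rad/s²

About the pivot, I = (1/3)ML² = (1/3)(6.82)(1.38)² = 4.329 kg·m².
The weight acts at the center, a distance L/2 = 0.6900 m from the pivot; τ = Mg(L/2) = 46.16 N·m.
α = τ/I = 46.16/4.329 = 10.66 rad/s².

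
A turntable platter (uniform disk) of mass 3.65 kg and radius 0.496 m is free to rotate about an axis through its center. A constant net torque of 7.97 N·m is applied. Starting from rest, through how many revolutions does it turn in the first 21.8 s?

≈ 671 revolutions

I = ½MR² = (1/2)(3.65)(0.496)² = 0.4490 kg·m².
α = τ/I = 7.97/0.4490 = 17.75 rad/s².
θ = ½αt² = ½(17.75)(21.8)² = 4218 rad.
Revolutions = θ/(2π) = 671.3.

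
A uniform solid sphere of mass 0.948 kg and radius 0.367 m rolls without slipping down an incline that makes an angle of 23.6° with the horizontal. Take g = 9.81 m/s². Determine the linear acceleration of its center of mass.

a ≈ 2.81 m/s²

Translation along the incline: Mg sinθ − f = Ma.
Rotation about the center: fR = Iα with I = (2/5)MR². No-slip gives a = αR, so f = (I/R²)a = (2/5)M a.
Substituting: Mg sinθ = (1 + 0.4000)Ma, so a = g sinθ/(1 + 0.4000) = (9.81) sin 23.6° / 1.400 = 2.805 m/s².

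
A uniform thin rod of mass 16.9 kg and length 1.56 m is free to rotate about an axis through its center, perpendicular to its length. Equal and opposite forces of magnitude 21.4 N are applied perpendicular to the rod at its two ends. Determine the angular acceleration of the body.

α ≈ 9.74 rad/s²

I = (1/12)ML² = (1/12)(16.9)(1.56)² = 3.427 kg·m².
The couple gives τ = F·(L/2) + F·(L/2) = F L = (21.4)(1.56) = 33.38 N·m.
From τ = Iα: α = 33.38/3.427 = 9.741 rad/s².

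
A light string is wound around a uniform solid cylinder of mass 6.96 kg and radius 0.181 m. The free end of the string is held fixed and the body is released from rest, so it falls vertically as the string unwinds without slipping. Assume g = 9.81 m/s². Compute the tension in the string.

T ≈ 22.8 N

Translation: Mg − T = Ma. Rotation about the center: TR = Iα with I = ½MR².
With a = αR: T = (I/R²)a = (1/2)M a, so Mg = (1 + 0.5000)Ma.
a = g/(1 + 0.5000) = 9.81/1.500 = 6.540 m/s².
T = 0.5000·M·a = (0.5000)(6.96)(6.540) = 22.76 N.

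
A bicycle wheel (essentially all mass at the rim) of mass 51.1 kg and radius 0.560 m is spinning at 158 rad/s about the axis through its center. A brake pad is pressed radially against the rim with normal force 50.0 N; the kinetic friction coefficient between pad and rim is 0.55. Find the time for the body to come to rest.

I = MR² = (51.1)(0.560)² = 16.02 kg·m².
Friction force f = μN = (0.55)(50.0) = 27.50 N at the rim; torque magnitude τ = fR = 15.40 N·m, opposing ω.
|α| = τ/I = 15.40/16.02 = 0.9610 rad/s² (deceleration).
0 = ω₀ − |α|t ⇒ t = ω₀/|α| = 158/0.9610 = 164.4 s.

t ≈ 164 s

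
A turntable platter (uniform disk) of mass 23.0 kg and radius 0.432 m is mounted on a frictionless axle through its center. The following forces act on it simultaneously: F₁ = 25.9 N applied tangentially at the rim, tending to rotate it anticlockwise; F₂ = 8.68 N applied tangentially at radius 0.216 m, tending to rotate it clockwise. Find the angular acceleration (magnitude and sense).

α ≈ 4.34 rad/s², anticlockwise

I = ½MR² = (1/2)(23.0)(0.432)² = 2.146 kg·m².
Taking anticlockwise as positive: τ₁ = +(25.9)(0.432) = +11.19 N·m; τ₂ = −(8.68)(0.216) = −1.875 N·m.
Net torque τ = 9.314 N·m.
α = τ/I = 9.314/2.146 = 4.340 rad/s².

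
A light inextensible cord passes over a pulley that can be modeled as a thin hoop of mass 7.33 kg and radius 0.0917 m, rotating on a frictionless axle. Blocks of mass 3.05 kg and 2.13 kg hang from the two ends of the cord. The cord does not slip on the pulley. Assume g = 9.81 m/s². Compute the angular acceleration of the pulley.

I = MR² = (7.33)(0.0917)² = 0.06164 kg·m².
Heavier block: m₁g − T₁ = m₁a. Lighter block: T₂ − m₂g = m₂a.
Pulley: (T₁ − T₂)R = Iα = I(a/R), so T₁ − T₂ = (I/R²)a = 1·M_p a = 7.330·a.
Adding the three: (m₁ − m₂)g = (m₁ + m₂ + 7.330)a, so a = (3.05 − 2.13)(9.81)/(3.05 + 2.13 + 7.330) = 0.7214 m/s².
α = a/R = 0.7214/0.0917 = 7.867 rad/s².

α ≈ 7.87 rad/s²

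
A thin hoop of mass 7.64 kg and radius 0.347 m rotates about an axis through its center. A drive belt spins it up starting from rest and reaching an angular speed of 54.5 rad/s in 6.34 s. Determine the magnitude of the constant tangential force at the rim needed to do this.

I = MR² = (7.64)(0.347)² = 0.9199 kg·m².
α = Δω/Δt = (54.5 − 0)/6.34 = 8.596 rad/s².
The required torque is τ = Iα = (0.9199)(8.596) = 7.908 N·m.
A tangential force at the rim gives τ = FR, so F = τ/R = 7.908/0.347 = 22.79 N.

F ≈ 22.8 N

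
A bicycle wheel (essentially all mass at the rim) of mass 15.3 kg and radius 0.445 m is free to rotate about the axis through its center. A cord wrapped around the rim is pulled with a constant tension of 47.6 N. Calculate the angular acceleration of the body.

I = MR² = (15.3)(0.445)² = 3.030 kg·m².
τ = F R = (47.6)(0.445) = 21.18 N·m.
From τ = Iα: α = 21.18/3.030 = 6.991 rad/s².

α ≈ 6.99 rad/s²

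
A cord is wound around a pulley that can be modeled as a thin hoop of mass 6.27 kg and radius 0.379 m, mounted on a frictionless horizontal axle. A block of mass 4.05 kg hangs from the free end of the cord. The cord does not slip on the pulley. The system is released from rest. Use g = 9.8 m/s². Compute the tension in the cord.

T ≈ 24.1 N

I = MR² = (6.27)(0.379)² = 0.9006 kg·m².
Block: mg − T = ma. Pulley: TR = Iα. No-slip: a = αR, so T = (I/R²)a = 6.270·a.
Then mg = (m + 6.270)a, so a = (4.05)(9.8)/(4.05 + 6.270) = 3.846 m/s².
T = 6.270·a = 24.11 N.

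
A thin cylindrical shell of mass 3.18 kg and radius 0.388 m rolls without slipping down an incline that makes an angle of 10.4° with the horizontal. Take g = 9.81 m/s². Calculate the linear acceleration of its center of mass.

a ≈ 0.885 m/s²

Translation along the incline: Mg sinθ − f = Ma.
Rotation about the center: fR = Iα with I = MR². No-slip gives a = αR, so f = (I/R²)a = M a.
Substituting: Mg sinθ = (1 + 1.000)Ma, so a = g sinθ/(1 + 1.000) = (9.81) sin 10.4° / 2.000 = 0.8854 m/s².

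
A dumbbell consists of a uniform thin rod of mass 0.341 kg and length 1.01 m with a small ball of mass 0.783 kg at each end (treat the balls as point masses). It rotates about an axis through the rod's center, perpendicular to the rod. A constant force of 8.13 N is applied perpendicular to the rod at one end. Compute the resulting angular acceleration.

α ≈ 9.58 rad/s²

I_rod = (1/12)ML² = (1/12)(0.341)(1.01)² = 0.02899 kg·m².
I_balls = 2·m·(L/2)² = 2(0.783)(0.5050)² = 0.3994 kg·m².
Total I = 0.4284 kg·m².
τ = F·(L/2) = (8.13)(0.505) = 4.106 N·m.
α = τ/I = 4.106/0.4284 = 9.585 rad/s².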